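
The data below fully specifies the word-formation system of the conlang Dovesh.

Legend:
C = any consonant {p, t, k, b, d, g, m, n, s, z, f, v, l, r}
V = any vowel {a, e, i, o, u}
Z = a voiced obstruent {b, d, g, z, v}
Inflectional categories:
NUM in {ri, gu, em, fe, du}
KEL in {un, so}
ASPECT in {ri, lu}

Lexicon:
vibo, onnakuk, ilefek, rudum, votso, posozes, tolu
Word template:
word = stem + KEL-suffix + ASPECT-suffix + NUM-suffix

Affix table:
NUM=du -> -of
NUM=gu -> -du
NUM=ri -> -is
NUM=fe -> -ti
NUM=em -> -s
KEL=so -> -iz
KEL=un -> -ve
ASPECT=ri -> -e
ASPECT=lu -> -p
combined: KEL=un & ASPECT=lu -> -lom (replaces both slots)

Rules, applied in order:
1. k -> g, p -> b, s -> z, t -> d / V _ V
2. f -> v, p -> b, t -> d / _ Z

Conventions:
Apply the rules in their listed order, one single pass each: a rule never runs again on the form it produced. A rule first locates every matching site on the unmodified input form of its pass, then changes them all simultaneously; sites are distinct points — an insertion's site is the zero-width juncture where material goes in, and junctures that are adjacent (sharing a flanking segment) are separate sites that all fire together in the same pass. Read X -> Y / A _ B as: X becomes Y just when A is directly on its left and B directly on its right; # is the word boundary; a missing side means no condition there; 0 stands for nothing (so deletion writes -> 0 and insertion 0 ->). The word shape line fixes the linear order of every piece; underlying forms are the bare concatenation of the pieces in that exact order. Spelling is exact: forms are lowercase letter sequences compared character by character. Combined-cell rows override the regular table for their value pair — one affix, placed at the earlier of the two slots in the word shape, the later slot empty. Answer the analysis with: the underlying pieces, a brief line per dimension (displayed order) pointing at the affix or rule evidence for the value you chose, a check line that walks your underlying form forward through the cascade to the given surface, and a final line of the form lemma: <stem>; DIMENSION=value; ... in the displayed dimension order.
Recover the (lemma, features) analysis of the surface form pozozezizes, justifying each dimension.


underlying: posozes-iz-e-s
NUM=em - signalled by the affix -s
KEL=so - signalled by the affix -iz
ASPECT=ri - signalled by the affix -e
check: posozesizes -> pozozezizes -> pozozezizes
lemma: posozes; NUM=em; KEL=so; ASPECT=ri


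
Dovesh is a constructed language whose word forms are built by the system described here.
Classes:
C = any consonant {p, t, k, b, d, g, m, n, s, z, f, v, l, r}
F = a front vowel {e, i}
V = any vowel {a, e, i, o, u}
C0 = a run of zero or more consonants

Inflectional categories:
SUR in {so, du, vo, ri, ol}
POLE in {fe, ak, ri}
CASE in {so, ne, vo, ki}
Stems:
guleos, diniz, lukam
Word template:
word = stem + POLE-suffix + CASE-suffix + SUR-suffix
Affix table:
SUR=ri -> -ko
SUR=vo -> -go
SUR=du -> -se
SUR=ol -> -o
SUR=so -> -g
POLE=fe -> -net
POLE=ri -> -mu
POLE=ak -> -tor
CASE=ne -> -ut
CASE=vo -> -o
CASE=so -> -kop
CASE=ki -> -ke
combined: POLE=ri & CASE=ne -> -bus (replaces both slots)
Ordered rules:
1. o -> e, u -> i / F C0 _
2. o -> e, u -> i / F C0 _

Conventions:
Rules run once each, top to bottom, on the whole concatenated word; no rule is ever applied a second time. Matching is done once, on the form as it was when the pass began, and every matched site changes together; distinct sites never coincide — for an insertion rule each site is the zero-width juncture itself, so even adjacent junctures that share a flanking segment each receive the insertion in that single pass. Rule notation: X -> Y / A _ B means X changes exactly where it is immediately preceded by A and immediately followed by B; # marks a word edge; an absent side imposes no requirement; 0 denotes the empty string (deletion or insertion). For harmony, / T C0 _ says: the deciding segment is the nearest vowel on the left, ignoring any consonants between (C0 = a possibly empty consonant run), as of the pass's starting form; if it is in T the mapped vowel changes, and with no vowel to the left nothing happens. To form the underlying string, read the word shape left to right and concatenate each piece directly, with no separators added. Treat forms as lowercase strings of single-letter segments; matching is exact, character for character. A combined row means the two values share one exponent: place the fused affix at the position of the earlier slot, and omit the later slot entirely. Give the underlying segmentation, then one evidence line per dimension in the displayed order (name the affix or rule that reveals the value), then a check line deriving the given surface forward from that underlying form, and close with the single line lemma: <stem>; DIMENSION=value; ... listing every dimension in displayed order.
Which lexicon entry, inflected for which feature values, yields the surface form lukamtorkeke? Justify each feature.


underlying: lukam-tor-ke-ko
SUR=ri - signalled by the affix -ko
POLE=ak - signalled by the affix -tor
CASE=ki - signalled by the affix -ke
check: lukamtorkeko -> lukamtorkeke -> lukamtorkeke
lemma: lukam; SUR=ri; POLE=ak; CASE=ki


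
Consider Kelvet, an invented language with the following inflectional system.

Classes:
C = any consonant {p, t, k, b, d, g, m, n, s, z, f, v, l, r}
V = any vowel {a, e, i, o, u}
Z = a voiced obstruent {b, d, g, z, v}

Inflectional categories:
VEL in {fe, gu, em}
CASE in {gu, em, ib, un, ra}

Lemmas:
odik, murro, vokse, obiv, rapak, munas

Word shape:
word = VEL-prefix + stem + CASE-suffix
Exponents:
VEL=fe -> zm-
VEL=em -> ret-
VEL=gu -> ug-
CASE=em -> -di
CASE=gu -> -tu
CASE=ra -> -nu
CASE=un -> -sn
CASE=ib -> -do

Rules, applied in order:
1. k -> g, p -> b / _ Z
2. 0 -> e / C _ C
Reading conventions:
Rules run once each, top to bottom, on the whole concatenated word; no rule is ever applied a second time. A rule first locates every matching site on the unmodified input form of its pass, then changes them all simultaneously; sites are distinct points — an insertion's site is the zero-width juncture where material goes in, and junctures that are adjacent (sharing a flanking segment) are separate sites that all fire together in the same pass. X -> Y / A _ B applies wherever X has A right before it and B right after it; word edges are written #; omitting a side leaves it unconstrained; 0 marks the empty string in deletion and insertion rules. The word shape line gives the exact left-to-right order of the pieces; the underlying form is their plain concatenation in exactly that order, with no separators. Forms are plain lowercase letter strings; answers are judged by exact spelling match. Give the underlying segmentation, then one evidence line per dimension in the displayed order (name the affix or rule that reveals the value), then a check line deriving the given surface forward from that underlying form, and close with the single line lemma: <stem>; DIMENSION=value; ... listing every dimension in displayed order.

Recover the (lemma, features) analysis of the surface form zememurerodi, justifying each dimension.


underlying: zm-murro-di
VEL=fe - signalled by the affix zm-
CASE=em - signalled by the affix -di
check: zmmurrodi -> zmmurrodi -> zememurerodi
lemma: murro; VEL=fe; CASE=em


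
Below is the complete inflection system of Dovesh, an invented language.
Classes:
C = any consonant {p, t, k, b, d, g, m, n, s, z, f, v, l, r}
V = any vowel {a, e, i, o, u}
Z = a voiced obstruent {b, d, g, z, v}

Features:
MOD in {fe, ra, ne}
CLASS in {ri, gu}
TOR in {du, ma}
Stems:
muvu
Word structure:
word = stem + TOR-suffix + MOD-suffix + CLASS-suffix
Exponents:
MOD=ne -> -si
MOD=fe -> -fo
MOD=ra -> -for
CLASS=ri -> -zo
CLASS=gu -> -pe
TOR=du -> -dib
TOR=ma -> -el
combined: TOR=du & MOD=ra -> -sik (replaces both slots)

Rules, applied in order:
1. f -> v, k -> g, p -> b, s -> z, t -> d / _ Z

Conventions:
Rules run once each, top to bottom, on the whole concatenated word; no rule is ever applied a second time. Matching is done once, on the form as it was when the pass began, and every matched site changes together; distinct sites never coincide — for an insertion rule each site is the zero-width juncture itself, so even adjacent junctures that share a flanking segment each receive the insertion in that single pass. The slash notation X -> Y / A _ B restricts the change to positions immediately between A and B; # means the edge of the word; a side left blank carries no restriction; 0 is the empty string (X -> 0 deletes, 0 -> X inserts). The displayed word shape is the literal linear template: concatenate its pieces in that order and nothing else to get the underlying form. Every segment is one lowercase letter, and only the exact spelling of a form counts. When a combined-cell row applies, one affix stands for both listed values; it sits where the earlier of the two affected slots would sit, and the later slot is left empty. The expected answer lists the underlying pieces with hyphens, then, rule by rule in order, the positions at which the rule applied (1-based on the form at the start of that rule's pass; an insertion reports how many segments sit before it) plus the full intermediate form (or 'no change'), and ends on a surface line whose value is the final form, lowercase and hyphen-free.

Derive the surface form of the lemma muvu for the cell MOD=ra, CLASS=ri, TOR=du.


underlying: muvu-sik-zo
1. f -> v, k -> g, p -> b, s -> z, t -> d / _ Z: fires at position(s) 7: muvusigzo
surface: muvusigzo


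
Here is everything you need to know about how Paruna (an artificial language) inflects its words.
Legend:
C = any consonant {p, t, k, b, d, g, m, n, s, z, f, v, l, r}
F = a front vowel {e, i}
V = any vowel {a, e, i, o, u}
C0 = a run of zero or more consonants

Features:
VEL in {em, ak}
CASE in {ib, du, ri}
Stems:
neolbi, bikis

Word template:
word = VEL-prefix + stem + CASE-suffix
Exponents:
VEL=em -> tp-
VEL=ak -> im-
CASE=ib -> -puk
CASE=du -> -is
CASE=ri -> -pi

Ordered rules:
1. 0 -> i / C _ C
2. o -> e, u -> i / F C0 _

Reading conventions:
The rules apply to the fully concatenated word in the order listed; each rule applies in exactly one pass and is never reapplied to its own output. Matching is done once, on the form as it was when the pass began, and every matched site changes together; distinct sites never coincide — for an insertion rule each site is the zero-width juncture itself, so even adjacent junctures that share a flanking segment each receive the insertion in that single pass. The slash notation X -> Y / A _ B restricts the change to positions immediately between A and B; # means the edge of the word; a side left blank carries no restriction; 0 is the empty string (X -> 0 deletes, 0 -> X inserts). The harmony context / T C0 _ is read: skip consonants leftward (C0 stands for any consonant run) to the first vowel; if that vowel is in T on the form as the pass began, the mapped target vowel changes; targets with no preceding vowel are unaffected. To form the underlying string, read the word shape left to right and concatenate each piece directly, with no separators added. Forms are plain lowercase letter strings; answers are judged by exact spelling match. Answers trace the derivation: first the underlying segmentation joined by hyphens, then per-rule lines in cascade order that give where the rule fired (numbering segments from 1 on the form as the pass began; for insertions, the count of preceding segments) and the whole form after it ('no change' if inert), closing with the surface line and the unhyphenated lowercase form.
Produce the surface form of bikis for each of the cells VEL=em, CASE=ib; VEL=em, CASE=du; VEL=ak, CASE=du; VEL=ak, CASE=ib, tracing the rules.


cell VEL=em, CASE=ib:
underlying: tp-bikis-puk
1. 0 -> i / C _ C: inserts after position(s) 1, 2, 7: tipibikisipuk
2. o -> e, u -> i / F C0 _: fires at position(s) 12: tipibikisipik
surface: tipibikisipik

cell VEL=em, CASE=du:
underlying: tp-bikis-is
1. 0 -> i / C _ C: inserts after position(s) 1, 2: tipibikisis
2. o -> e, u -> i / F C0 _: no change
surface: tipibikisis

cell VEL=ak, CASE=du:
underlying: im-bikis-is
1. 0 -> i / C _ C: inserts after position(s) 2: imibikisis
2. o -> e, u -> i / F C0 _: no change
surface: imibikisis

cell VEL=ak, CASE=ib:
underlying: im-bikis-puk
1. 0 -> i / C _ C: inserts after position(s) 2, 7: imibikisipuk
2. o -> e, u -> i / F C0 _: fires at position(s) 11: imibikisipik
surface: imibikisipik


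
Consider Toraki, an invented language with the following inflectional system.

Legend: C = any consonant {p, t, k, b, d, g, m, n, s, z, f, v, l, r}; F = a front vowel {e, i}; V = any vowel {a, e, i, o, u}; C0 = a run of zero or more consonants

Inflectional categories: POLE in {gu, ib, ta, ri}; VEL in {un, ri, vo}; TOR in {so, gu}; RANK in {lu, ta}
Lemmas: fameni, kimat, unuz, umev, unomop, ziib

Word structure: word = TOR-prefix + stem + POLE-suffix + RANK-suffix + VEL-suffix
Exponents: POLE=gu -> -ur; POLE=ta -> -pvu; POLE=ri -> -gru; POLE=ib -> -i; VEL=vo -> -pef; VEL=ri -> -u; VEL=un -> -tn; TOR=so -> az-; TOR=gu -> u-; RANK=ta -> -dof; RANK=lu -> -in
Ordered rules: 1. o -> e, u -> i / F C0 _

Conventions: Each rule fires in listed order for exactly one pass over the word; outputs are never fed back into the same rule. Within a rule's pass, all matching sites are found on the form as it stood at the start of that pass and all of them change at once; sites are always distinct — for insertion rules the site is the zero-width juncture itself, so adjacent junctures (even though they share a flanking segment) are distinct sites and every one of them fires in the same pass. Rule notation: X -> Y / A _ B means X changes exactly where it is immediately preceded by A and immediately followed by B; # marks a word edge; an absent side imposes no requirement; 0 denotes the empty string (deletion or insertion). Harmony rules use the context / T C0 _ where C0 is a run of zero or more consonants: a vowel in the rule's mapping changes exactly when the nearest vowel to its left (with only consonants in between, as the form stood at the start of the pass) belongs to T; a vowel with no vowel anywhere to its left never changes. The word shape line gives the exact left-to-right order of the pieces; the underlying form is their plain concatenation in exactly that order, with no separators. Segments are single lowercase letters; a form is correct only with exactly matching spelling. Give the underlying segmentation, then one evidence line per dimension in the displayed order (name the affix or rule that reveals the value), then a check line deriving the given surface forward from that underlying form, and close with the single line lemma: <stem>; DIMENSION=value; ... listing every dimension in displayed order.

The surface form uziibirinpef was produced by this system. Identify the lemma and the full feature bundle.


underlying: u-ziib-ur-in-pef
POLE=gu - signalled by the affix -ur
VEL=vo - signalled by the affix -pef
TOR=gu - signalled by the affix u-
RANK=lu - signalled by the affix -in
check: uziiburinpef -> uziibirinpef
lemma: ziib; POLE=gu; VEL=vo; TOR=gu; RANK=lu


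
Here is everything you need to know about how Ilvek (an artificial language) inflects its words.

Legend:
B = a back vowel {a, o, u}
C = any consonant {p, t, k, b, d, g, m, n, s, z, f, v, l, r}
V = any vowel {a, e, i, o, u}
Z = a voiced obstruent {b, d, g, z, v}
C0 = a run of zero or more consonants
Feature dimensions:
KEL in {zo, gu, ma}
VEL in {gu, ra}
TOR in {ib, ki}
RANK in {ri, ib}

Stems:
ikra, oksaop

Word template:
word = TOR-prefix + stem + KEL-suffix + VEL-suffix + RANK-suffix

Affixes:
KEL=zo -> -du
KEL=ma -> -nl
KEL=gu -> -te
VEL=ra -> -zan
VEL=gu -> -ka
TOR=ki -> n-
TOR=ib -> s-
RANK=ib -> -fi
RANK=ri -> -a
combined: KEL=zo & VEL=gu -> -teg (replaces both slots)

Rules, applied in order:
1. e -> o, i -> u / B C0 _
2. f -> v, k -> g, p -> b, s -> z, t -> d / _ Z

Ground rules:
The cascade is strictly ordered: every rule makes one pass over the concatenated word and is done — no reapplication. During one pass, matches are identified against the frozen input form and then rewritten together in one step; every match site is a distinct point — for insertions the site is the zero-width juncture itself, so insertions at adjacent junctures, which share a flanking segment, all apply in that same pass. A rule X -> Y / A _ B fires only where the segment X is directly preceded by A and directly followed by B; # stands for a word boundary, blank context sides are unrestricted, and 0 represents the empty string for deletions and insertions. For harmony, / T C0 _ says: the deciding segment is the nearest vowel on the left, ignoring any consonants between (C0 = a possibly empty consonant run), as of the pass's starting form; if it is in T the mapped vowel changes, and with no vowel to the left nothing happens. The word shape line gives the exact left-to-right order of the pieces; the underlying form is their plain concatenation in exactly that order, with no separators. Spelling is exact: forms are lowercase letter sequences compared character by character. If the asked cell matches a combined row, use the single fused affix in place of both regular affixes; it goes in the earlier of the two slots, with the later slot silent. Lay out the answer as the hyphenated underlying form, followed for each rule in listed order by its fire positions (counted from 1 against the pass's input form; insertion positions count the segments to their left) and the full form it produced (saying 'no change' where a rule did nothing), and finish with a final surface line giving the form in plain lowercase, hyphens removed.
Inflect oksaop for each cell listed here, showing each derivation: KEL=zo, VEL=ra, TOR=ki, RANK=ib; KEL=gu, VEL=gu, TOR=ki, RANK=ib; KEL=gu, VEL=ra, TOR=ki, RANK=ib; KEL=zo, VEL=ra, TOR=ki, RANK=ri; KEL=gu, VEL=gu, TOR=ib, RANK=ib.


cell KEL=zo, VEL=ra, TOR=ki, RANK=ib:
underlying: n-oksaop-du-zan-fi
1. e -> o, i -> u / B C0 _: fires at position(s) 14: noksaopduzanfu
2. f -> v, k -> g, p -> b, s -> z, t -> d / _ Z: fires at position(s) 7: noksaobduzanfu
surface: noksaobduzanfu

cell KEL=gu, VEL=gu, TOR=ki, RANK=ib:
underlying: n-oksaop-te-ka-fi
1. e -> o, i -> u / B C0 _: fires at position(s) 9, 13: noksaoptokafu
2. f -> v, k -> g, p -> b, s -> z, t -> d / _ Z: no change
surface: noksaoptokafu

cell KEL=gu, VEL=ra, TOR=ki, RANK=ib:
underlying: n-oksaop-te-zan-fi
1. e -> o, i -> u / B C0 _: fires at position(s) 9, 14: noksaoptozanfu
2. f -> v, k -> g, p -> b, s -> z, t -> d / _ Z: no change
surface: noksaoptozanfu

cell KEL=zo, VEL=ra, TOR=ki, RANK=ri:
underlying: n-oksaop-du-zan-a
1. e -> o, i -> u / B C0 _: no change
2. f -> v, k -> g, p -> b, s -> z, t -> d / _ Z: fires at position(s) 7: noksaobduzana
surface: noksaobduzana

cell KEL=gu, VEL=gu, TOR=ib, RANK=ib:
underlying: s-oksaop-te-ka-fi
1. e -> o, i -> u / B C0 _: fires at position(s) 9, 13: soksaoptokafu
2. f -> v, k -> g, p -> b, s -> z, t -> d / _ Z: no change
surface: soksaoptokafu


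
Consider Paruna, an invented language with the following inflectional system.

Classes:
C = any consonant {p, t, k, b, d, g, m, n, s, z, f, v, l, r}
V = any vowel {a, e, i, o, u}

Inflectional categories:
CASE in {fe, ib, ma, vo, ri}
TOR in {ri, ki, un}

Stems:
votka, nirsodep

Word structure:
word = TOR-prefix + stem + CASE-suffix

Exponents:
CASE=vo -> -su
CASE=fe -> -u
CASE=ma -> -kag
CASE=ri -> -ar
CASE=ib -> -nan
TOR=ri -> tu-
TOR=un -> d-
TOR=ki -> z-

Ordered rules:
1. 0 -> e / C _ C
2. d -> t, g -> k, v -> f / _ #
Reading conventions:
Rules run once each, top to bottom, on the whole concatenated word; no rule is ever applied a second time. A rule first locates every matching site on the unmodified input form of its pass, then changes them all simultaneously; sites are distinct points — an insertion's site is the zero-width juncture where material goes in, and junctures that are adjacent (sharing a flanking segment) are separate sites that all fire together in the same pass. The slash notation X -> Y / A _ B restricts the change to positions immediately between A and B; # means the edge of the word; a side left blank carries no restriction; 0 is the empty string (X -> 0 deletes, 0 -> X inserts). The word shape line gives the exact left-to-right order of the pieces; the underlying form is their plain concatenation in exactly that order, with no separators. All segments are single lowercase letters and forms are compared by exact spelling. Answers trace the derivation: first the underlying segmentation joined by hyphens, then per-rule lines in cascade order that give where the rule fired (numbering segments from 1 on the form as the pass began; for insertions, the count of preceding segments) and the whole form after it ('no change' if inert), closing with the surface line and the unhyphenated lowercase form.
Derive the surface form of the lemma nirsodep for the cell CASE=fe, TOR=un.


underlying: d-nirsodep-u
1. 0 -> e / C _ C: inserts after position(s) 1, 4: deniresodepu
2. d -> t, g -> k, v -> f / _ #: no change
surface: deniresodepu


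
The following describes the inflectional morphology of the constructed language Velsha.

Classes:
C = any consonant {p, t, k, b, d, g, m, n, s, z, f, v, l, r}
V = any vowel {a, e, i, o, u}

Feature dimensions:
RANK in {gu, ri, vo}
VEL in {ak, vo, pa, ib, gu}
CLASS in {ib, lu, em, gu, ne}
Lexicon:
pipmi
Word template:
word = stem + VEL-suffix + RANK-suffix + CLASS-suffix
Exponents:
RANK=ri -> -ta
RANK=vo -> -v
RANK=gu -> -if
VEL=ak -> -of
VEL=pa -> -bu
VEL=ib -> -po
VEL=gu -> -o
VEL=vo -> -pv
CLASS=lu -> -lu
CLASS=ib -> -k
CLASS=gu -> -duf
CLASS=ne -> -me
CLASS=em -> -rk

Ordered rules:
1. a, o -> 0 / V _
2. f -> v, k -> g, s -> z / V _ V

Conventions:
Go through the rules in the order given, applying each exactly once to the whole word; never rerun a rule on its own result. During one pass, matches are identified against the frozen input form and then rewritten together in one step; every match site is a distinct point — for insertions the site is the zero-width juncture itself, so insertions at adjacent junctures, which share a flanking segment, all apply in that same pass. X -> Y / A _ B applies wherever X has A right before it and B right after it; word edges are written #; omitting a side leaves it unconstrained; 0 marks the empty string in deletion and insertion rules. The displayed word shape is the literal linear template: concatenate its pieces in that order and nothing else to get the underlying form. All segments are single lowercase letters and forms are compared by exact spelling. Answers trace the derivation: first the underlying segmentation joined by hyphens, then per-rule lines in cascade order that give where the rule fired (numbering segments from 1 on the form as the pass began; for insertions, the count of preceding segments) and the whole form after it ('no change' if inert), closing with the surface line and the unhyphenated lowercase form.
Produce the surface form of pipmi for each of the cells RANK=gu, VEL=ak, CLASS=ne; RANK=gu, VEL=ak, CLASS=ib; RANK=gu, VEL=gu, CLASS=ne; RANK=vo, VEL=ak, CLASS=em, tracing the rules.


cell RANK=gu, VEL=ak, CLASS=ne:
underlying: pipmi-of-if-me
1. a, o -> 0 / V _: fires at position(s) 6: pipmififme
2. f -> v, k -> g, s -> z / V _ V: fires at position(s) 6: pipmivifme
surface: pipmivifme

cell RANK=gu, VEL=ak, CLASS=ib:
underlying: pipmi-of-if-k
1. a, o -> 0 / V _: fires at position(s) 6: pipmififk
2. f -> v, k -> g, s -> z / V _ V: fires at position(s) 6: pipmivifk
surface: pipmivifk

cell RANK=gu, VEL=gu, CLASS=ne:
underlying: pipmi-o-if-me
1. a, o -> 0 / V _: fires at position(s) 6: pipmiifme
2. f -> v, k -> g, s -> z / V _ V: no change
surface: pipmiifme

cell RANK=vo, VEL=ak, CLASS=em:
underlying: pipmi-of-v-rk
1. a, o -> 0 / V _: fires at position(s) 6: pipmifvrk
2. f -> v, k -> g, s -> z / V _ V: no change
surface: pipmifvrk


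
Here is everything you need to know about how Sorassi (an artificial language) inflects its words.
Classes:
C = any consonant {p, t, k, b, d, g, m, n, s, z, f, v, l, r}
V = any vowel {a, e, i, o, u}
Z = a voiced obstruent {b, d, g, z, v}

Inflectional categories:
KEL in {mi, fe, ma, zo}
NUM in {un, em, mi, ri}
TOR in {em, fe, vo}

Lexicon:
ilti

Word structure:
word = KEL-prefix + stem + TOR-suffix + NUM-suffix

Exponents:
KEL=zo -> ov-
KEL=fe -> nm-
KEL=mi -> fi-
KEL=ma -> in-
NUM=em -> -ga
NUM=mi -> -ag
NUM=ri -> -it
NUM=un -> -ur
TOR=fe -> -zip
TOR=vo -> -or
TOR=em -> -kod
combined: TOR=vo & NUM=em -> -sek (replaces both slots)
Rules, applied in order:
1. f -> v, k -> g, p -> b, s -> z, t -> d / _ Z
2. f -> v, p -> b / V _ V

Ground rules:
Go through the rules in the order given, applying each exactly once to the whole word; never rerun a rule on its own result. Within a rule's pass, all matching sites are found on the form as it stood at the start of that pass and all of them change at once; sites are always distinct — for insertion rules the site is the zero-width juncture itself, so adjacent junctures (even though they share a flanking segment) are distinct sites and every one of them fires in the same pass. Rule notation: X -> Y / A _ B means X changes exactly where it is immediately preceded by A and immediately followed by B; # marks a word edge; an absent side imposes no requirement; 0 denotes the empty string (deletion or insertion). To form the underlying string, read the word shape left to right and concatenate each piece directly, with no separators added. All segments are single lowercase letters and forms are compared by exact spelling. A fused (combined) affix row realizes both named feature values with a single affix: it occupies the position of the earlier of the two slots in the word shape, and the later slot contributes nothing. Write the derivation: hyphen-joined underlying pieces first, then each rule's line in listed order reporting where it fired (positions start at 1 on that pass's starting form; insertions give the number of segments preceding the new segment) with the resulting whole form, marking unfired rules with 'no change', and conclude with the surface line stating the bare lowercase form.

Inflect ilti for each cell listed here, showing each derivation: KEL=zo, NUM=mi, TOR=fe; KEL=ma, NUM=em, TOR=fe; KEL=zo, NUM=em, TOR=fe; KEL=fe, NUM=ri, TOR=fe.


cell KEL=zo, NUM=mi, TOR=fe:
underlying: ov-ilti-zip-ag
1. f -> v, k -> g, p -> b, s -> z, t -> d / _ Z: no change
2. f -> v, p -> b / V _ V: fires at position(s) 9: oviltizibag
surface: oviltizibag

cell KEL=ma, NUM=em, TOR=fe:
underlying: in-ilti-zip-ga
1. f -> v, k -> g, p -> b, s -> z, t -> d / _ Z: fires at position(s) 9: iniltizibga
2. f -> v, p -> b / V _ V: no change
surface: iniltizibga

cell KEL=zo, NUM=em, TOR=fe:
underlying: ov-ilti-zip-ga
1. f -> v, k -> g, p -> b, s -> z, t -> d / _ Z: fires at position(s) 9: oviltizibga
2. f -> v, p -> b / V _ V: no change
surface: oviltizibga

cell KEL=fe, NUM=ri, TOR=fe:
underlying: nm-ilti-zip-it
1. f -> v, k -> g, p -> b, s -> z, t -> d / _ Z: no change
2. f -> v, p -> b / V _ V: fires at position(s) 9: nmiltizibit
surface: nmiltizibit


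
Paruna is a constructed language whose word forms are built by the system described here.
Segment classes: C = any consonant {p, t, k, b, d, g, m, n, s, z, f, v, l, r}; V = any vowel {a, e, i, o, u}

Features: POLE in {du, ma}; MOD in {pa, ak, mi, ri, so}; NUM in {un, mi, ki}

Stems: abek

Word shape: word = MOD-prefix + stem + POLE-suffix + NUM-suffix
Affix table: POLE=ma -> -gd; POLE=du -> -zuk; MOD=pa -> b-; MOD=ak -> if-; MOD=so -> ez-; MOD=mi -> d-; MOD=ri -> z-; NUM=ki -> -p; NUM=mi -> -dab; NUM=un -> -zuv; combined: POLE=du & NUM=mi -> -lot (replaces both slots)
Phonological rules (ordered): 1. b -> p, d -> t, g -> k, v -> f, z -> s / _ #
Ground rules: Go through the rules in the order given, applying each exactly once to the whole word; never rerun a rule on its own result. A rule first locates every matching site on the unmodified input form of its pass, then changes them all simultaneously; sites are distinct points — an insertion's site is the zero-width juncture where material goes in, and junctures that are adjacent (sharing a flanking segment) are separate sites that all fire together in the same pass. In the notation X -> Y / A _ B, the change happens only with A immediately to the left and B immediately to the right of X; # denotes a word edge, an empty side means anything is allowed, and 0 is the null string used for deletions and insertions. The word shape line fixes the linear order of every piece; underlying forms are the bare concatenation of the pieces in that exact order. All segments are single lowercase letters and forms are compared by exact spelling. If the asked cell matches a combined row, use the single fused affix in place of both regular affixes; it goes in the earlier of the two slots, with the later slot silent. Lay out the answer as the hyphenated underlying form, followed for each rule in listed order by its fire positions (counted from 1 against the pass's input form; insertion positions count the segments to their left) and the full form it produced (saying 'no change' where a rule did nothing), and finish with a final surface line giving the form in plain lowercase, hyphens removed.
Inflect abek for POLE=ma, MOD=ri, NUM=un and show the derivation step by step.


underlying: z-abek-gd-zuv
1. b -> p, d -> t, g -> k, v -> f, z -> s / _ #: fires at position(s) 10: zabekgdzuf
surface: zabekgdzuf


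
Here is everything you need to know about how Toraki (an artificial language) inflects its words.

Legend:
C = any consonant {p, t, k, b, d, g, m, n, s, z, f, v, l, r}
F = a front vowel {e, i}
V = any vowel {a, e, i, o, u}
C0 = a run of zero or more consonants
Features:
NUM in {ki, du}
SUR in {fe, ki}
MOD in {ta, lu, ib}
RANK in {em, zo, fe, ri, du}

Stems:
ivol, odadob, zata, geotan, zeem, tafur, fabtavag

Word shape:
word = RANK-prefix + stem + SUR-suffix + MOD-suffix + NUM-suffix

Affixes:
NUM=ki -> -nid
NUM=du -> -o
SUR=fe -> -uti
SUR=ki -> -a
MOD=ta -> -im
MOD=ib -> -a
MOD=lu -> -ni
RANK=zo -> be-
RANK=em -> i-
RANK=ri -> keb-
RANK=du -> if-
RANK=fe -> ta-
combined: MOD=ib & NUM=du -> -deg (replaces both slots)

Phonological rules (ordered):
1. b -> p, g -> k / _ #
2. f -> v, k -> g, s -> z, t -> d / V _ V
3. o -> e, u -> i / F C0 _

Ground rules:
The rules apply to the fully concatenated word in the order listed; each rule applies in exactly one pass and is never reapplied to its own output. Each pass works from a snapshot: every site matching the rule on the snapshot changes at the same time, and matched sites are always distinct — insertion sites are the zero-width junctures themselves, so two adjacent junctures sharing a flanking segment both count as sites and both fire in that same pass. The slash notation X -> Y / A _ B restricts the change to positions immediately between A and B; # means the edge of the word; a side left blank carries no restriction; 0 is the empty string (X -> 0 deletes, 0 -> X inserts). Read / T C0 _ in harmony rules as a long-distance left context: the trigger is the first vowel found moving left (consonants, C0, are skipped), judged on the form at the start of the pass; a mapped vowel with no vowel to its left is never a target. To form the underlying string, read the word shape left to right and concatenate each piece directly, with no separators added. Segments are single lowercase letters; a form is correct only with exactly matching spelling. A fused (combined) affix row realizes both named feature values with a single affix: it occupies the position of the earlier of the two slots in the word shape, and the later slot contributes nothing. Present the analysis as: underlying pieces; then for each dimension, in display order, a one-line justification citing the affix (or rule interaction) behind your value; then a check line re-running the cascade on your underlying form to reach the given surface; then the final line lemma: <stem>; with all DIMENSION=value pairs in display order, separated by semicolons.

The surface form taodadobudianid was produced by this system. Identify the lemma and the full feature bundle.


underlying: ta-odadob-uti-a-nid
NUM=ki - signalled by the affix -nid
SUR=fe - signalled by the affix -uti
MOD=ib - signalled by the affix -a
RANK=fe - signalled by the affix ta-
check: taodadobutianid -> taodadobutianid -> taodadobudianid -> taodadobudianid
lemma: odadob; NUM=ki; SUR=fe; MOD=ib; RANK=fe


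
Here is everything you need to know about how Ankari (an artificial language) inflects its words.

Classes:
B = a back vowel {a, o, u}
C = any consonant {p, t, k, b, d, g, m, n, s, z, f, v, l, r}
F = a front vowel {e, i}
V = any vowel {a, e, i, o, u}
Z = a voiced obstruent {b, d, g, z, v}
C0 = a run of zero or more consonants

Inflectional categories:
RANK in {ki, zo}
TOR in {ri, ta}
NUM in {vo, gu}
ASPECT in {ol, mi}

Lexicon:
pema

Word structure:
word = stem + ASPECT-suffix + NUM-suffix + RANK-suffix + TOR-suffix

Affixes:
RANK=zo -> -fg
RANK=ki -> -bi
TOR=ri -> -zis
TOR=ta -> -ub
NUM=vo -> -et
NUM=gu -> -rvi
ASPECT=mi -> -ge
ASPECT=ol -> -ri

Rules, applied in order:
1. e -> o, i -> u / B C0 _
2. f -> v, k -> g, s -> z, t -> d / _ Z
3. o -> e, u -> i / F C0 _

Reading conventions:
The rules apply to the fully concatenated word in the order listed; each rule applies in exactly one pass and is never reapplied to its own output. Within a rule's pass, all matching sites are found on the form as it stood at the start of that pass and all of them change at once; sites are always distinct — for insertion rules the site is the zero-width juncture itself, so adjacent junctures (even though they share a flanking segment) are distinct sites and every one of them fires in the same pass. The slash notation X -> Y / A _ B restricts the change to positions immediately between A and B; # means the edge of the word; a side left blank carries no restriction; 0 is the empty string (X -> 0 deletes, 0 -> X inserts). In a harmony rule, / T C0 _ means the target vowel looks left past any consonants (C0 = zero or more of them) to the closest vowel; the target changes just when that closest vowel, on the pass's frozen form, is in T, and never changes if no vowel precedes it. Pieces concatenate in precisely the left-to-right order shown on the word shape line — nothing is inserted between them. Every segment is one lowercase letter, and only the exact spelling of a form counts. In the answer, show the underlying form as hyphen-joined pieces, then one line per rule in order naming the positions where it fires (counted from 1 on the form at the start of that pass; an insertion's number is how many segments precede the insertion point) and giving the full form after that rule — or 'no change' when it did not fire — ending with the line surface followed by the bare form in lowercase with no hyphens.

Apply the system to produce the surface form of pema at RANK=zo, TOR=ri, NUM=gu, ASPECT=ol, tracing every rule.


underlying: pema-ri-rvi-fg-zis
1. e -> o, i -> u / B C0 _: fires at position(s) 6: pemarurvifgzis
2. f -> v, k -> g, s -> z, t -> d / _ Z: fires at position(s) 10: pemarurvivgzis
3. o -> e, u -> i / F C0 _: no change
surface: pemarurvivgzis


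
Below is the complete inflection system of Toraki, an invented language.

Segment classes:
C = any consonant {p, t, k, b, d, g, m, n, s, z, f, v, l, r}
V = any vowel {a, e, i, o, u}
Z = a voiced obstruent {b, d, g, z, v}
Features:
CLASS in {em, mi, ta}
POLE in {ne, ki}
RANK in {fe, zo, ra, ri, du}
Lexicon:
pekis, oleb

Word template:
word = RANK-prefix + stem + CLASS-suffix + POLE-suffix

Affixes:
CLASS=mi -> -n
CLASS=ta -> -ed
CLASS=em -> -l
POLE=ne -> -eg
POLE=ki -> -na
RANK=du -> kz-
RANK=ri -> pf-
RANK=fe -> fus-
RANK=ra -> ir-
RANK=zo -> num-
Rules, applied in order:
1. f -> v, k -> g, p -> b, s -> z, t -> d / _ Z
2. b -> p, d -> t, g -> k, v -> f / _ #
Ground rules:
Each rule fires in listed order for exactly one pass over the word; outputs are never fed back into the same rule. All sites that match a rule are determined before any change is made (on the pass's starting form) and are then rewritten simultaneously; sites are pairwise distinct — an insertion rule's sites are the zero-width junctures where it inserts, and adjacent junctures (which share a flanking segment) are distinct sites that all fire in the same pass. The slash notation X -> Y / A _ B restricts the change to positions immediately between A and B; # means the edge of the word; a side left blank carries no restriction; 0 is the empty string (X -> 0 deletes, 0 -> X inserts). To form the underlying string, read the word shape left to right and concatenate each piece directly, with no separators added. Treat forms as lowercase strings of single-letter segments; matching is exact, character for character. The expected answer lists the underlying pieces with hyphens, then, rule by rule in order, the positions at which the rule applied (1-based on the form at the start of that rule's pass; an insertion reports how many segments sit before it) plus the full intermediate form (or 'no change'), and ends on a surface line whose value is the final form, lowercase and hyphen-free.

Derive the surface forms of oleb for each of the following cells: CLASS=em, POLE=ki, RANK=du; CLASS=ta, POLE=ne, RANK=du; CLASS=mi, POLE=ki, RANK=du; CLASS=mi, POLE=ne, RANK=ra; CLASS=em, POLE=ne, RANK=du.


cell CLASS=em, POLE=ki, RANK=du:
underlying: kz-oleb-l-na
1. f -> v, k -> g, p -> b, s -> z, t -> d / _ Z: fires at position(s) 1: gzoleblna
2. b -> p, d -> t, g -> k, v -> f / _ #: no change
surface: gzoleblna

cell CLASS=ta, POLE=ne, RANK=du:
underlying: kz-oleb-ed-eg
1. f -> v, k -> g, p -> b, s -> z, t -> d / _ Z: fires at position(s) 1: gzolebedeg
2. b -> p, d -> t, g -> k, v -> f / _ #: fires at position(s) 10: gzolebedek
surface: gzolebedek

cell CLASS=mi, POLE=ki, RANK=du:
underlying: kz-oleb-n-na
1. f -> v, k -> g, p -> b, s -> z, t -> d / _ Z: fires at position(s) 1: gzolebnna
2. b -> p, d -> t, g -> k, v -> f / _ #: no change
surface: gzolebnna

cell CLASS=mi, POLE=ne, RANK=ra:
underlying: ir-oleb-n-eg
1. f -> v, k -> g, p -> b, s -> z, t -> d / _ Z: no change
2. b -> p, d -> t, g -> k, v -> f / _ #: fires at position(s) 9: irolebnek
surface: irolebnek

cell CLASS=em, POLE=ne, RANK=du:
underlying: kz-oleb-l-eg
1. f -> v, k -> g, p -> b, s -> z, t -> d / _ Z: fires at position(s) 1: gzolebleg
2. b -> p, d -> t, g -> k, v -> f / _ #: fires at position(s) 9: gzoleblek
surface: gzoleblek


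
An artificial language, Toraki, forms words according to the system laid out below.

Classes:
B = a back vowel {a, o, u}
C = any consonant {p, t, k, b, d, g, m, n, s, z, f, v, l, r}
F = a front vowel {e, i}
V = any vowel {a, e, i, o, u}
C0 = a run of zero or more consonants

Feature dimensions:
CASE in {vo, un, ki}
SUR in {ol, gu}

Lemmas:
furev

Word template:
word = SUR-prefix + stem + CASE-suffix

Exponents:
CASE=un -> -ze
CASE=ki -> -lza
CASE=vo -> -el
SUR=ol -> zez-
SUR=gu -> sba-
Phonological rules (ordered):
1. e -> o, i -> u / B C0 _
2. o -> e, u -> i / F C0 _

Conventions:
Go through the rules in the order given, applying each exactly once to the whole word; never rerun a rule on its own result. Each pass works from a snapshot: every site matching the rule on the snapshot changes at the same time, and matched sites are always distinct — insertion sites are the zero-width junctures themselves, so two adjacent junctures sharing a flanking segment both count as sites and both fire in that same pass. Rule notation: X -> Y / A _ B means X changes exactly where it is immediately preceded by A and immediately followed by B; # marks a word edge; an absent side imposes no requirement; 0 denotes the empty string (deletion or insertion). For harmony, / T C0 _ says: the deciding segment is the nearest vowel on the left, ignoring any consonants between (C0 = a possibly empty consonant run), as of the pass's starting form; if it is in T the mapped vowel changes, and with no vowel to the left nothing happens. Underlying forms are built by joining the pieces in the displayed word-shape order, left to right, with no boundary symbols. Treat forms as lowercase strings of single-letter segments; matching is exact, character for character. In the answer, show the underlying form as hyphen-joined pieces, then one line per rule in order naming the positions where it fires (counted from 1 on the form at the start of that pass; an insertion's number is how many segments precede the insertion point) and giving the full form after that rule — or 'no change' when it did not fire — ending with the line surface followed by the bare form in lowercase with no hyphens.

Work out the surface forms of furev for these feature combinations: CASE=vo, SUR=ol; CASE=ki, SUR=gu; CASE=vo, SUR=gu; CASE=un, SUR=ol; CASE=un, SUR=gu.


cell CASE=vo, SUR=ol:
underlying: zez-furev-el
1. e -> o, i -> u / B C0 _: fires at position(s) 7: zezfurovel
2. o -> e, u -> i / F C0 _: fires at position(s) 5: zezfirovel
surface: zezfirovel

cell CASE=ki, SUR=gu:
underlying: sba-furev-lza
1. e -> o, i -> u / B C0 _: fires at position(s) 7: sbafurovlza
2. o -> e, u -> i / F C0 _: no change
surface: sbafurovlza

cell CASE=vo, SUR=gu:
underlying: sba-furev-el
1. e -> o, i -> u / B C0 _: fires at position(s) 7: sbafurovel
2. o -> e, u -> i / F C0 _: no change
surface: sbafurovel

cell CASE=un, SUR=ol:
underlying: zez-furev-ze
1. e -> o, i -> u / B C0 _: fires at position(s) 7: zezfurovze
2. o -> e, u -> i / F C0 _: fires at position(s) 5: zezfirovze
surface: zezfirovze

cell CASE=un, SUR=gu:
underlying: sba-furev-ze
1. e -> o, i -> u / B C0 _: fires at position(s) 7: sbafurovze
2. o -> e, u -> i / F C0 _: no change
surface: sbafurovze
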